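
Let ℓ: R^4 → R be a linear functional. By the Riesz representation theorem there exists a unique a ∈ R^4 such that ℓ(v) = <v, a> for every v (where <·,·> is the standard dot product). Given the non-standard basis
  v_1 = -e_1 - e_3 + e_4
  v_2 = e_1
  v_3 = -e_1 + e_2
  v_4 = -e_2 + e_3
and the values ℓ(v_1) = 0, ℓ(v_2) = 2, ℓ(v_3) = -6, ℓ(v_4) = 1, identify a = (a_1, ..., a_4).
a = (2, -4, -3, -1)

Write a = (a_1, ..., a_4) in the standard basis. For each basis vector v_i, ℓ(v_i) = <v_i, a> is a linear equation in the a_j's. Collect the n equations into a matrix system V a = ℓ, where row i of V is v_i (expressed in the standard basis). Since V is invertible (lower-triangular with 1s on the diagonal, up to permutation), solve by back-substitution:
  V =
[[-1, 0, -1, 1],
 [1, 0, 0, 0],
 [-1, 1, 0, 0],
 [0, -1, 1, 0]]
  V a = (0, 2, -6, 1)
Solving gives a = (2, -4, -3, -1).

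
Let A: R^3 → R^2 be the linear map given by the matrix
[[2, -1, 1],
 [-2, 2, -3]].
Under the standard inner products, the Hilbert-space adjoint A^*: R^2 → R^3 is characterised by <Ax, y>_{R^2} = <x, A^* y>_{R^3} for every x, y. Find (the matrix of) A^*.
A^* = A^T =
[[2, -2],
 [-1, 2],
 [1, -3]]

For real matrices with standard dot products, the defining identity <Ax, y> = <x, A^* y> gives (Ax)^T y = x^T (A^*) y, i.e. x^T A^T y = x^T (A^*) y. Since this holds for all x, y, we must have A^* = A^T. Therefore
A^* =
[[2, -2],
 [-1, 2],
 [1, -3]].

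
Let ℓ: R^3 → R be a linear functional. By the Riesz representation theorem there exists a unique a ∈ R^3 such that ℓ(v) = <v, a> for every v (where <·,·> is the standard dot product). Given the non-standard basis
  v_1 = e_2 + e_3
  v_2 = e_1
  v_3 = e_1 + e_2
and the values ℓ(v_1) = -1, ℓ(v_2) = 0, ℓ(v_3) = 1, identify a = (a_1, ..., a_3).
a = (0, 1, -2)

Write a = (a_1, ..., a_3) in the standard basis. For each basis vector v_i, ℓ(v_i) = <v_i, a> is a linear equation in the a_j's. Collect the n equations into a matrix system V a = ℓ, where row i of V is v_i (expressed in the standard basis). Since V is invertible (lower-triangular with 1s on the diagonal, up to permutation), solve by back-substitution:
  V =
[[0, 1, 1],
 [1, 0, 0],
 [1, 1, 0]]
  V a = (-1, 0, 1)
Solving gives a = (0, 1, -2).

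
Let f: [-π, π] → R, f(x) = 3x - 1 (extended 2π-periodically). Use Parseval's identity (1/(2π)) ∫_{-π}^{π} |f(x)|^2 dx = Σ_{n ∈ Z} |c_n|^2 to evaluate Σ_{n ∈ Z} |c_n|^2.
Σ |c_n|^2 = 3π^2 + 1

Expand and integrate term by term over [-π, π]:
  ∫ (3x)^2 dx = 9·(2π^3/3); ∫ 2·3·(-1)·x dx = 0 (odd integrand); ∫ (-1)^2 dx = 1·2π.
So (1/(2π)) ∫_{-π}^{π} (3x - 1)^2 dx = 9π^2/3 + 1 = 3π^2 + 1.
Parseval ⇒ Σ |c_n|^2 = 3π^2 + 1.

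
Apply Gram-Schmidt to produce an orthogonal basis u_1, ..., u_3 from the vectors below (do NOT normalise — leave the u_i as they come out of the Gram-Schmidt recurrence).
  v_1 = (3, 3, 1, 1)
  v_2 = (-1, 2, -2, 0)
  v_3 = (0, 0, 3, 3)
Orthogonal basis:
  u_1 = (3, 3, 1, 1)
  u_2 = (-23/20, 37/20, -41/20, -1/20)
  u_3 = (-306/179, 72/179, 225/179, 477/179)

Apply the Gram-Schmidt recurrence
  u_1 = v_1
  u_i = v_i − Σ_{j<i} ((v_i · u_j) / (u_j · u_j)) · u_j.

Step by step this gives:
  u_1 = (3, 3, 1, 1)
  u_2 = (-23/20, 37/20, -41/20, -1/20)
  u_3 = (-306/179, 72/179, 225/179, 477/179)

Orthogonality check:
  u_2 · u_1 = 0 (should be 0)
  u_3 · u_1 = 0 (should be 0)
  u_3 · u_2 = 0 (should be 0)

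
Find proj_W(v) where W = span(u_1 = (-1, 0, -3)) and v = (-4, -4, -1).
proj_W(v) = (-7/10, 0, -21/10)

Set up U = [u_1 | ... | u_1] ∈ R^(3×1). The projector onto W = col(U) is P = U (U^T U)^(-1) U^T.
Compute U^T U =
  [10],
and U^T v = (7).
Solve U^T U · c = U^T v for the coefficients: c = (7/10). The projection is proj_W(v) = U c.
Check: (v - proj_W(v)) · u_1 = 0  (should be 0).
Result: proj_W(v) = (-7/10, 0, -21/10).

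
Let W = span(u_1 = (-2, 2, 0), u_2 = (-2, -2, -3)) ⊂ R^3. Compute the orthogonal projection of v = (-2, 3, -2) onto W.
proj_W(v) = (-101/34, 69/34, -12/17)

Set up U = [u_1 | ... | u_2] ∈ R^(3×2). The projector onto W = col(U) is P = U (U^T U)^(-1) U^T.
Compute U^T U =
  [8, 0]
  [0, 17],
and U^T v = (10, 4).
Solve U^T U · c = U^T v for the coefficients: c = (5/4, 4/17). The projection is proj_W(v) = U c.
Check: (v - proj_W(v)) · u_1 = 0  (should be 0).
Check: (v - proj_W(v)) · u_2 = 0  (should be 0).
Result: proj_W(v) = (-101/34, 69/34, -12/17).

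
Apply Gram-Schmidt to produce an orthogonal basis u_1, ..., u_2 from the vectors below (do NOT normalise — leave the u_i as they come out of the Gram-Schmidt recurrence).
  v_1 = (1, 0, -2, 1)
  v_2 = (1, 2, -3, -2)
Orthogonal basis:
  u_1 = (1, 0, -2, 1)
  u_2 = (1/6, 2, -4/3, -17/6)

Apply the Gram-Schmidt recurrence
  u_1 = v_1
  u_i = v_i − Σ_{j<i} ((v_i · u_j) / (u_j · u_j)) · u_j.

Step by step this gives:
  u_1 = (1, 0, -2, 1)
  u_2 = (1/6, 2, -4/3, -17/6)

Orthogonality check:
  u_2 · u_1 = 0 (should be 0)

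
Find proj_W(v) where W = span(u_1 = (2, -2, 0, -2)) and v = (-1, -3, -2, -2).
proj_W(v) = (4/3, -4/3, 0, -4/3)

Set up U = [u_1 | ... | u_1] ∈ R^(4×1). The projector onto W = col(U) is P = U (U^T U)^(-1) U^T.
Compute U^T U =
  [12],
and U^T v = (8).
Solve U^T U · c = U^T v for the coefficients: c = (2/3). The projection is proj_W(v) = U c.
Check: (v - proj_W(v)) · u_1 = 0  (should be 0).
Result: proj_W(v) = (4/3, -4/3, 0, -4/3).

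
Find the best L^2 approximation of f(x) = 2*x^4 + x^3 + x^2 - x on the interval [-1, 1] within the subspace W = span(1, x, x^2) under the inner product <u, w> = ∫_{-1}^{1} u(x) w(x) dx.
g(x) = 19*x^2/7 - 2*x/5 - 6/35

The best approximation g ∈ W is the orthogonal projection of f onto W. Writing g = a_0 + a_1 x + a_2 x^2, the coefficients solve the normal equations G · a = b where
  G_{ij} = <φ_i, φ_j> and b_i = <f, φ_i>, with φ_0 = 1, φ_1 = x, φ_2 = x^2.
G =
  [2, 0, 2/3]
  [0, 2/3, 0]
  [2/3, 0, 2/5],
b = (22/15, -4/15, 34/35).
Solving gives a_0 = -6/35, a_1 = -2/5, a_2 = 19/7, so
  g(x) = 19*x^2/7 - 2*x/5 - 6/35.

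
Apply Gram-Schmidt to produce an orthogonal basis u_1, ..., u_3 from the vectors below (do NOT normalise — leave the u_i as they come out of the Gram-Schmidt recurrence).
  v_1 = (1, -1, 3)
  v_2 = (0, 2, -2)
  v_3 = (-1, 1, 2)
Orthogonal basis:
  u_1 = (1, -1, 3)
  u_2 = (8/11, 14/11, 2/11)
  u_3 = (-5/3, 5/6, 5/6)

Apply the Gram-Schmidt recurrence
  u_1 = v_1
  u_i = v_i − Σ_{j<i} ((v_i · u_j) / (u_j · u_j)) · u_j.

Step by step this gives:
  u_1 = (1, -1, 3)
  u_2 = (8/11, 14/11, 2/11)
  u_3 = (-5/3, 5/6, 5/6)

Orthogonality check:
  u_2 · u_1 = 0 (should be 0)
  u_3 · u_1 = 0 (should be 0)
  u_3 · u_2 = 0 (should be 0)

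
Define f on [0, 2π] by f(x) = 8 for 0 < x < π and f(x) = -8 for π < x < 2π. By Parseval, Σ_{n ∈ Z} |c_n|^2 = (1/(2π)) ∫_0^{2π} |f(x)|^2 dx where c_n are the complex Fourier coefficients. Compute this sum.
Σ |c_n|^2 = 64

Parseval equates the L^2 energy of f (normalised by 1/(2π)) with the ℓ^2 sum of its Fourier coefficients: (1/(2π)) ∫_0^{2π} |f|^2 = Σ |c_n|^2.
Compute the left side: (1/(2π)) [∫_0^π 8^2 dx + ∫_π^{2π} (-8)^2 dx] = (1/(2π)) · (64π + 64π) = (64 + 64)/2 = 64.
So Σ_{n ∈ Z} |c_n|^2 = 64.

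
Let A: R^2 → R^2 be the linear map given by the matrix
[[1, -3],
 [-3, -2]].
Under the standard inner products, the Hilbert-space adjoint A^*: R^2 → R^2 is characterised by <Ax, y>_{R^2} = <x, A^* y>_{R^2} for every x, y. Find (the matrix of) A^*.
A^* = A^T =
[[1, -3],
 [-3, -2]]

For real matrices with standard dot products, the defining identity <Ax, y> = <x, A^* y> gives (Ax)^T y = x^T (A^*) y, i.e. x^T A^T y = x^T (A^*) y. Since this holds for all x, y, we must have A^* = A^T. Therefore
A^* =
[[1, -3],
 [-3, -2]].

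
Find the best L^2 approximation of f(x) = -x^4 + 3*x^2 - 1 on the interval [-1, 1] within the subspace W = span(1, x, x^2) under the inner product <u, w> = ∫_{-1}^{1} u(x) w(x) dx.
g(x) = 15*x^2/7 - 32/35

The best approximation g ∈ W is the orthogonal projection of f onto W. Writing g = a_0 + a_1 x + a_2 x^2, the coefficients solve the normal equations G · a = b where
  G_{ij} = <φ_i, φ_j> and b_i = <f, φ_i>, with φ_0 = 1, φ_1 = x, φ_2 = x^2.
G =
  [2, 0, 2/3]
  [0, 2/3, 0]
  [2/3, 0, 2/5],
b = (-2/5, 0, 26/105).
Solving gives a_0 = -32/35, a_1 = 0, a_2 = 15/7, so
  g(x) = 15*x^2/7 - 32/35.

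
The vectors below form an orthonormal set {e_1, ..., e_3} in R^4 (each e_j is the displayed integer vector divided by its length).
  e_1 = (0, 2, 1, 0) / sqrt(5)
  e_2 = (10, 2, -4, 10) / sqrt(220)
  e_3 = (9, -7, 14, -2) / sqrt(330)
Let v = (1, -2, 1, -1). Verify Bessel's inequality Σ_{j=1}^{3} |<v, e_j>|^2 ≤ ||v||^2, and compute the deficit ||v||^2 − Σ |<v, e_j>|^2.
Σ |<v, e_j>|^2 = 67/10; ||v||^2 = 7; deficit = 3/10

Write each e_j = u_j / sqrt(<u_j, u_j>) where u_j is the displayed integer vector. Then <v, e_j> = <v, u_j> / sqrt(<u_j, u_j>), so |<v, e_j>|^2 = <v, u_j>^2 / <u_j, u_j>.
Coefficients: <v, e_1> = -3/sqrt(5), <v, e_2> = -8/sqrt(220), <v, e_3> = 39/sqrt(330).
Square and sum: Σ |<v, e_j>|^2 = 67/10.
Compute ||v||^2 = v·v = 7.
Deficit = 7 − 67/10 = 3/10 ≥ 0, confirming Bessel's inequality. (The deficit equals ||v − Σ <v,e_j> e_j||^2, the squared distance from v to span{e_j}.)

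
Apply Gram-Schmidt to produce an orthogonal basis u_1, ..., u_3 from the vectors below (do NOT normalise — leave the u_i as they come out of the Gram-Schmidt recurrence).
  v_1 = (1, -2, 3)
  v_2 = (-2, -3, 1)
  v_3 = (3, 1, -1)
Orthogonal basis:
  u_1 = (1, -2, 3)
  u_2 = (-5/2, -2, -1/2)
  u_3 = (1, -1, -1)

Apply the Gram-Schmidt recurrence
  u_1 = v_1
  u_i = v_i − Σ_{j<i} ((v_i · u_j) / (u_j · u_j)) · u_j.

Step by step this gives:
  u_1 = (1, -2, 3)
  u_2 = (-5/2, -2, -1/2)
  u_3 = (1, -1, -1)

Orthogonality check:
  u_2 · u_1 = 0 (should be 0)
  u_3 · u_1 = 0 (should be 0)
  u_3 · u_2 = 0 (should be 0)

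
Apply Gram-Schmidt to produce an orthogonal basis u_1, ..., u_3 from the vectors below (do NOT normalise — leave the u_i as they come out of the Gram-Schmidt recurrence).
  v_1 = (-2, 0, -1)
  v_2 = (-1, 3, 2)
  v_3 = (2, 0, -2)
Orthogonal basis:
  u_1 = (-2, 0, -1)
  u_2 = (-1, 3, 2)
  u_3 = (27/35, 9/7, -54/35)

Apply the Gram-Schmidt recurrence
  u_1 = v_1
  u_i = v_i − Σ_{j<i} ((v_i · u_j) / (u_j · u_j)) · u_j.

Step by step this gives:
  u_1 = (-2, 0, -1)
  u_2 = (-1, 3, 2)
  u_3 = (27/35, 9/7, -54/35)

Orthogonality check:
  u_2 · u_1 = 0 (should be 0)
  u_3 · u_1 = 0 (should be 0)
  u_3 · u_2 = 0 (should be 0)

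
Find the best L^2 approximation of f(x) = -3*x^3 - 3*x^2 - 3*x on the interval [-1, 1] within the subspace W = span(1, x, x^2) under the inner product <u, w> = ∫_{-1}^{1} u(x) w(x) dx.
g(x) = -3*x^2 - 24*x/5

The best approximation g ∈ W is the orthogonal projection of f onto W. Writing g = a_0 + a_1 x + a_2 x^2, the coefficients solve the normal equations G · a = b where
  G_{ij} = <φ_i, φ_j> and b_i = <f, φ_i>, with φ_0 = 1, φ_1 = x, φ_2 = x^2.
G =
  [2, 0, 2/3]
  [0, 2/3, 0]
  [2/3, 0, 2/5],
b = (-2, -16/5, -6/5).
Solving gives a_0 = 0, a_1 = -24/5, a_2 = -3, so
  g(x) = -3*x^2 - 24*x/5.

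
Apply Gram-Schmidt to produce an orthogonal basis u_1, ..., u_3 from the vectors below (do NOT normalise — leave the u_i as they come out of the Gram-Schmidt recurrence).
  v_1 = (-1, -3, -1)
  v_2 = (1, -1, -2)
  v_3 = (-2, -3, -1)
Orthogonal basis:
  u_1 = (-1, -3, -1)
  u_2 = (15/11, 1/11, -18/11)
  u_3 = (-1/2, 3/10, -2/5)

Apply the Gram-Schmidt recurrence
  u_1 = v_1
  u_i = v_i − Σ_{j<i} ((v_i · u_j) / (u_j · u_j)) · u_j.

Step by step this gives:
  u_1 = (-1, -3, -1)
  u_2 = (15/11, 1/11, -18/11)
  u_3 = (-1/2, 3/10, -2/5)

Orthogonality check:
  u_2 · u_1 = 0 (should be 0)
  u_3 · u_1 = 0 (should be 0)
  u_3 · u_2 = 0 (should be 0)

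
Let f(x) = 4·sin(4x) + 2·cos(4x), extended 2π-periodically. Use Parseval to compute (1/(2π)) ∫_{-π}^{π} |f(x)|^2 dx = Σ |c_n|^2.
Σ |c_n|^2 = 10

Expand |f|^2 and use orthogonality of {sin(nx), cos(mx)} on [-π, π]:
  ∫_{-π}^{π} sin(nx)^2 dx = π, ∫ cos(mx)^2 dx = π, and cross terms integrate to 0.
So ∫_{-π}^{π} f(x)^2 dx = 4^2 · π + 2^2 · π = (16 + 4)π.
Divide by 2π: (16 + 4)/2 = 10.
By Parseval, this equals Σ |c_n|^2.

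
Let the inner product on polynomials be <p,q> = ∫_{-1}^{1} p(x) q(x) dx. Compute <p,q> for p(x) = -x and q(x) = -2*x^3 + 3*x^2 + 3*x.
<p,q> = -6/5

Expand the product: p(x)·q(x) = 2*x^4 - 3*x^3 - 3*x^2.
∫_{-1}^{1} of each monomial x^k gives [2/(k+1) if k even, 0 if k odd]. Integrating term-by-term (or equivalently evaluating the antiderivative F(x) = 2*x^5/5 - 3*x^4/4 - x^3 at the endpoints):
  F(1) − F(−1) = -27/20 − (-3/20) = -6/5.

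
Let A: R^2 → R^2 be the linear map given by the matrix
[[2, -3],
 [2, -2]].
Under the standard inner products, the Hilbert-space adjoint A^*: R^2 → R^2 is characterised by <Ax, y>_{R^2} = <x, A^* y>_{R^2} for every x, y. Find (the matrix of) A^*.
A^* = A^T =
[[2, 2],
 [-3, -2]]

For real matrices with standard dot products, the defining identity <Ax, y> = <x, A^* y> gives (Ax)^T y = x^T (A^*) y, i.e. x^T A^T y = x^T (A^*) y. Since this holds for all x, y, we must have A^* = A^T. Therefore
A^* =
[[2, 2],
 [-3, -2]].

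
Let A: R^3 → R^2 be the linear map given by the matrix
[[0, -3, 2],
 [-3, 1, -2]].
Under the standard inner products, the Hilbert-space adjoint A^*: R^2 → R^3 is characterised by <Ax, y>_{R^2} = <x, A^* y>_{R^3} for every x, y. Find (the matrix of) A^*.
A^* = A^T =
[[0, -3],
 [-3, 1],
 [2, -2]]

For real matrices with standard dot products, the defining identity <Ax, y> = <x, A^* y> gives (Ax)^T y = x^T (A^*) y, i.e. x^T A^T y = x^T (A^*) y. Since this holds for all x, y, we must have A^* = A^T. Therefore
A^* =
[[0, -3],
 [-3, 1],
 [2, -2]].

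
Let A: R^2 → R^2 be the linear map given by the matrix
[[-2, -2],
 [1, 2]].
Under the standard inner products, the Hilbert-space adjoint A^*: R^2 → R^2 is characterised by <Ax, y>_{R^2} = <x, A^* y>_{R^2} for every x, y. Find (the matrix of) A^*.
A^* = A^T =
[[-2, 1],
 [-2, 2]]

For real matrices with standard dot products, the defining identity <Ax, y> = <x, A^* y> gives (Ax)^T y = x^T (A^*) y, i.e. x^T A^T y = x^T (A^*) y. Since this holds for all x, y, we must have A^* = A^T. Therefore
A^* =
[[-2, 1],
 [-2, 2]].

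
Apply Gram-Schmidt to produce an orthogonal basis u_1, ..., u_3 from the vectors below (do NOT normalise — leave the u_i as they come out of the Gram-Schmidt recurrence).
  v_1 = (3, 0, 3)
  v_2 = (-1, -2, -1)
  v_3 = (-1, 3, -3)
Orthogonal basis:
  u_1 = (3, 0, 3)
  u_2 = (0, -2, 0)
  u_3 = (1, 0, -1)

Apply the Gram-Schmidt recurrence
  u_1 = v_1
  u_i = v_i − Σ_{j<i} ((v_i · u_j) / (u_j · u_j)) · u_j.

Step by step this gives:
  u_1 = (3, 0, 3)
  u_2 = (0, -2, 0)
  u_3 = (1, 0, -1)

Orthogonality check:
  u_2 · u_1 = 0 (should be 0)
  u_3 · u_1 = 0 (should be 0)
  u_3 · u_2 = 0 (should be 0)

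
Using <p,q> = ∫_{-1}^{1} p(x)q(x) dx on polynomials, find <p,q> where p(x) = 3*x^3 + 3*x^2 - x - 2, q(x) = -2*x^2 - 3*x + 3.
<p,q> = -22/3

Expand the product: p(x)·q(x) = -6*x^5 - 15*x^4 + 2*x^3 + 16*x^2 + 3*x - 6.
∫_{-1}^{1} of each monomial x^k gives [2/(k+1) if k even, 0 if k odd]. Integrating term-by-term (or equivalently evaluating the antiderivative F(x) = -x^6 - 3*x^5 + x^4/2 + 16*x^3/3 + 3*x^2/2 - 6*x at the endpoints):
  F(1) − F(−1) = -8/3 − (14/3) = -22/3.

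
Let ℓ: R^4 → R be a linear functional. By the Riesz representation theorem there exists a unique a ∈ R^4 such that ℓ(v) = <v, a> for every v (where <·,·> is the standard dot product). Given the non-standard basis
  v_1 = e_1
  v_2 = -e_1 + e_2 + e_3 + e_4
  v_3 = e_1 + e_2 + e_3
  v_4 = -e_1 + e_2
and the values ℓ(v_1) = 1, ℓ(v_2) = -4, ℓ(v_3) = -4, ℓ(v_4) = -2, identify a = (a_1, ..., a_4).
a = (1, -1, -4, 2)

Write a = (a_1, ..., a_4) in the standard basis. For each basis vector v_i, ℓ(v_i) = <v_i, a> is a linear equation in the a_j's. Collect the n equations into a matrix system V a = ℓ, where row i of V is v_i (expressed in the standard basis). Since V is invertible (lower-triangular with 1s on the diagonal, up to permutation), solve by back-substitution:
  V =
[[1, 0, 0, 0],
 [-1, 1, 1, 1],
 [1, 1, 1, 0],
 [-1, 1, 0, 0]]
  V a = (1, -4, -4, -2)
Solving gives a = (1, -1, -4, 2).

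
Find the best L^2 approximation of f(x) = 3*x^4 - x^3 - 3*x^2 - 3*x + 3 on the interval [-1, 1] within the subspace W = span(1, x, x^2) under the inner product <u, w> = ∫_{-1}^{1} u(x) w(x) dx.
g(x) = -3*x^2/7 - 18*x/5 + 96/35

The best approximation g ∈ W is the orthogonal projection of f onto W. Writing g = a_0 + a_1 x + a_2 x^2, the coefficients solve the normal equations G · a = b where
  G_{ij} = <φ_i, φ_j> and b_i = <f, φ_i>, with φ_0 = 1, φ_1 = x, φ_2 = x^2.
G =
  [2, 0, 2/3]
  [0, 2/3, 0]
  [2/3, 0, 2/5],
b = (26/5, -12/5, 58/35).
Solving gives a_0 = 96/35, a_1 = -18/5, a_2 = -3/7, so
  g(x) = -3*x^2/7 - 18*x/5 + 96/35.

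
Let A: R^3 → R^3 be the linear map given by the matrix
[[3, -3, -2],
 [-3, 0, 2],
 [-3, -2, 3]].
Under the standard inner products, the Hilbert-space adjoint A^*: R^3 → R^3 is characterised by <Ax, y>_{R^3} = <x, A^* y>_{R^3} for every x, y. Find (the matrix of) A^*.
A^* = A^T =
[[3, -3, -3],
 [-3, 0, -2],
 [-2, 2, 3]]

For real matrices with standard dot products, the defining identity <Ax, y> = <x, A^* y> gives (Ax)^T y = x^T (A^*) y, i.e. x^T A^T y = x^T (A^*) y. Since this holds for all x, y, we must have A^* = A^T. Therefore
A^* =
[[3, -3, -3],
 [-3, 0, -2],
 [-2, 2, 3]].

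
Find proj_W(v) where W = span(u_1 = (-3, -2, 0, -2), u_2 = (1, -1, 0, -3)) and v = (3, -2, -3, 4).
proj_W(v) = (5/3, 5/3, 0, 7/3)

Set up U = [u_1 | ... | u_2] ∈ R^(4×2). The projector onto W = col(U) is P = U (U^T U)^(-1) U^T.
Compute U^T U =
  [17, 5]
  [5, 11],
and U^T v = (-13, -7).
Solve U^T U · c = U^T v for the coefficients: c = (-2/3, -1/3). The projection is proj_W(v) = U c.
Check: (v - proj_W(v)) · u_1 = 0  (should be 0).
Check: (v - proj_W(v)) · u_2 = 0  (should be 0).
Result: proj_W(v) = (5/3, 5/3, 0, 7/3).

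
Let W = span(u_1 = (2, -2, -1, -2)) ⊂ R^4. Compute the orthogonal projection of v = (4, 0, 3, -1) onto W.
proj_W(v) = (14/13, -14/13, -7/13, -14/13)

Set up U = [u_1 | ... | u_1] ∈ R^(4×1). The projector onto W = col(U) is P = U (U^T U)^(-1) U^T.
Compute U^T U =
  [13],
and U^T v = (7).
Solve U^T U · c = U^T v for the coefficients: c = (7/13). The projection is proj_W(v) = U c.
Check: (v - proj_W(v)) · u_1 = 0  (should be 0).
Result: proj_W(v) = (14/13, -14/13, -7/13, -14/13).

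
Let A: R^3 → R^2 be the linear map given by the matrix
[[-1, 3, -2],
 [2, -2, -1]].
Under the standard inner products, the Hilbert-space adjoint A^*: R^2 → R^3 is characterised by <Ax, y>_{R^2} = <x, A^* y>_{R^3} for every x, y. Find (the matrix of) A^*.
A^* = A^T =
[[-1, 2],
 [3, -2],
 [-2, -1]]

For real matrices with standard dot products, the defining identity <Ax, y> = <x, A^* y> gives (Ax)^T y = x^T (A^*) y, i.e. x^T A^T y = x^T (A^*) y. Since this holds for all x, y, we must have A^* = A^T. Therefore
A^* =
[[-1, 2],
 [3, -2],
 [-2, -1]].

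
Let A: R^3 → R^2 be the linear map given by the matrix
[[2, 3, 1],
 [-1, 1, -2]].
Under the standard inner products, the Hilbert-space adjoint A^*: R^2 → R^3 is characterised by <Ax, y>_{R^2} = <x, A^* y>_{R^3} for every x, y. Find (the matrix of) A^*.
A^* = A^T =
[[2, -1],
 [3, 1],
 [1, -2]]

For real matrices with standard dot products, the defining identity <Ax, y> = <x, A^* y> gives (Ax)^T y = x^T (A^*) y, i.e. x^T A^T y = x^T (A^*) y. Since this holds for all x, y, we must have A^* = A^T. Therefore
A^* =
[[2, -1],
 [3, 1],
 [1, -2]].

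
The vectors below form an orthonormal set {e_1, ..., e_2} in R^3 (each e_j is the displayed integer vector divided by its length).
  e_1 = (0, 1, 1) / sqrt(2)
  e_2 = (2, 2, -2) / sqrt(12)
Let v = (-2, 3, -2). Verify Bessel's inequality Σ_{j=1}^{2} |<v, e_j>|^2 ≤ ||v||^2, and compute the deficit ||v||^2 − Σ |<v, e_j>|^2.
Σ |<v, e_j>|^2 = 7/2; ||v||^2 = 17; deficit = 27/2

Write each e_j = u_j / sqrt(<u_j, u_j>) where u_j is the displayed integer vector. Then <v, e_j> = <v, u_j> / sqrt(<u_j, u_j>), so |<v, e_j>|^2 = <v, u_j>^2 / <u_j, u_j>.
Coefficients: <v, e_1> = 1/sqrt(2), <v, e_2> = 6/sqrt(12).
Square and sum: Σ |<v, e_j>|^2 = 7/2.
Compute ||v||^2 = v·v = 17.
Deficit = 17 − 7/2 = 27/2 ≥ 0, confirming Bessel's inequality. (The deficit equals ||v − Σ <v,e_j> e_j||^2, the squared distance from v to span{e_j}.)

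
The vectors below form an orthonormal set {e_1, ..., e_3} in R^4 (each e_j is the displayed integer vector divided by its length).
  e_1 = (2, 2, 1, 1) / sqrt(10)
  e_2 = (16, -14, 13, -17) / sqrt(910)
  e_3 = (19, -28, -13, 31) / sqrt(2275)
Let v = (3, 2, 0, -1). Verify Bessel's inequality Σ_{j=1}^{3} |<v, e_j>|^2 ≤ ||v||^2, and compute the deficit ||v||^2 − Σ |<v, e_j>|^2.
Σ |<v, e_j>|^2 = 10; ||v||^2 = 14; deficit = 4

Write each e_j = u_j / sqrt(<u_j, u_j>) where u_j is the displayed integer vector. Then <v, e_j> = <v, u_j> / sqrt(<u_j, u_j>), so |<v, e_j>|^2 = <v, u_j>^2 / <u_j, u_j>.
Coefficients: <v, e_1> = 9/sqrt(10), <v, e_2> = 37/sqrt(910), <v, e_3> = -30/sqrt(2275).
Square and sum: Σ |<v, e_j>|^2 = 10.
Compute ||v||^2 = v·v = 14.
Deficit = 14 − 10 = 4 ≥ 0, confirming Bessel's inequality. (The deficit equals ||v − Σ <v,e_j> e_j||^2, the squared distance from v to span{e_j}.)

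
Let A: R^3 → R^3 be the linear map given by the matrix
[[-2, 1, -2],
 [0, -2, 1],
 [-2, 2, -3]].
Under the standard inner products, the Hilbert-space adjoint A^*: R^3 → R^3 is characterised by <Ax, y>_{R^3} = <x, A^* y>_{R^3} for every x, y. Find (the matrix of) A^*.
A^* = A^T =
[[-2, 0, -2],
 [1, -2, 2],
 [-2, 1, -3]]

For real matrices with standard dot products, the defining identity <Ax, y> = <x, A^* y> gives (Ax)^T y = x^T (A^*) y, i.e. x^T A^T y = x^T (A^*) y. Since this holds for all x, y, we must have A^* = A^T. Therefore
A^* =
[[-2, 0, -2],
 [1, -2, 2],
 [-2, 1, -3]].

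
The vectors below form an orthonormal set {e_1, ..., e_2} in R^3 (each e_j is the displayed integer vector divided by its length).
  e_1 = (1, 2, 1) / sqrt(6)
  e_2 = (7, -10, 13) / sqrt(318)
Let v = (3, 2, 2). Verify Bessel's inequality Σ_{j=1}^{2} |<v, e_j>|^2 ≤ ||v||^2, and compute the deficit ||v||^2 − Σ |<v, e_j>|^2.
Σ |<v, e_j>|^2 = 837/53; ||v||^2 = 17; deficit = 64/53

Write each e_j = u_j / sqrt(<u_j, u_j>) where u_j is the displayed integer vector. Then <v, e_j> = <v, u_j> / sqrt(<u_j, u_j>), so |<v, e_j>|^2 = <v, u_j>^2 / <u_j, u_j>.
Coefficients: <v, e_1> = 9/sqrt(6), <v, e_2> = 27/sqrt(318).
Square and sum: Σ |<v, e_j>|^2 = 837/53.
Compute ||v||^2 = v·v = 17.
Deficit = 17 − 837/53 = 64/53 ≥ 0, confirming Bessel's inequality. (The deficit equals ||v − Σ <v,e_j> e_j||^2, the squared distance from v to span{e_j}.)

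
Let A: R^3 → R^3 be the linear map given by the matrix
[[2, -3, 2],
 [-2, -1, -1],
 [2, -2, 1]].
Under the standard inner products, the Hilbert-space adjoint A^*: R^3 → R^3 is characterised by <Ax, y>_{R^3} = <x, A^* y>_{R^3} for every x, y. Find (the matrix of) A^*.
A^* = A^T =
[[2, -2, 2],
 [-3, -1, -2],
 [2, -1, 1]]

For real matrices with standard dot products, the defining identity <Ax, y> = <x, A^* y> gives (Ax)^T y = x^T (A^*) y, i.e. x^T A^T y = x^T (A^*) y. Since this holds for all x, y, we must have A^* = A^T. Therefore
A^* =
[[2, -2, 2],
 [-3, -1, -2],
 [2, -1, 1]].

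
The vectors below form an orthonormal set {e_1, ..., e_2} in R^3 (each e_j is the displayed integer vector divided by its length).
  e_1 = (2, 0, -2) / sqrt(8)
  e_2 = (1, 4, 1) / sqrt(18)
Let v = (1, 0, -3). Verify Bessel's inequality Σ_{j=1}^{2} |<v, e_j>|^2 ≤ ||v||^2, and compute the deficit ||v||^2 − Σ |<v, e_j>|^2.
Σ |<v, e_j>|^2 = 74/9; ||v||^2 = 10; deficit = 16/9

Write each e_j = u_j / sqrt(<u_j, u_j>) where u_j is the displayed integer vector. Then <v, e_j> = <v, u_j> / sqrt(<u_j, u_j>), so |<v, e_j>|^2 = <v, u_j>^2 / <u_j, u_j>.
Coefficients: <v, e_1> = 8/sqrt(8), <v, e_2> = -2/sqrt(18).
Square and sum: Σ |<v, e_j>|^2 = 74/9.
Compute ||v||^2 = v·v = 10.
Deficit = 10 − 74/9 = 16/9 ≥ 0, confirming Bessel's inequality. (The deficit equals ||v − Σ <v,e_j> e_j||^2, the squared distance from v to span{e_j}.)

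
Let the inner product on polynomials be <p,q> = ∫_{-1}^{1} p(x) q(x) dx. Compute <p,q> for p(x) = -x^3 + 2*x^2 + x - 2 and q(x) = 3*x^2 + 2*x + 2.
<p,q> = -32/5

Expand the product: p(x)·q(x) = -3*x^5 + 4*x^4 + 5*x^3 - 2*x - 4.
∫_{-1}^{1} of each monomial x^k gives [2/(k+1) if k even, 0 if k odd]. Integrating term-by-term (or equivalently evaluating the antiderivative F(x) = -x^6/2 + 4*x^5/5 + 5*x^4/4 - x^2 - 4*x at the endpoints):
  F(1) − F(−1) = -69/20 − (59/20) = -32/5.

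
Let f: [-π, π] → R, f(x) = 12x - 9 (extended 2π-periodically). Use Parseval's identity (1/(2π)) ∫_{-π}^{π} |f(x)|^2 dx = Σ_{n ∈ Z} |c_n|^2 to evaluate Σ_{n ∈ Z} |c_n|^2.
Σ |c_n|^2 = 48π^2 + 81

Expand and integrate term by term over [-π, π]:
  ∫ (12x)^2 dx = 144·(2π^3/3); ∫ 2·12·(-9)·x dx = 0 (odd integrand); ∫ (-9)^2 dx = 81·2π.
So (1/(2π)) ∫_{-π}^{π} (12x - 9)^2 dx = 144π^2/3 + 81 = 48π^2 + 81.
Parseval ⇒ Σ |c_n|^2 = 48π^2 + 81.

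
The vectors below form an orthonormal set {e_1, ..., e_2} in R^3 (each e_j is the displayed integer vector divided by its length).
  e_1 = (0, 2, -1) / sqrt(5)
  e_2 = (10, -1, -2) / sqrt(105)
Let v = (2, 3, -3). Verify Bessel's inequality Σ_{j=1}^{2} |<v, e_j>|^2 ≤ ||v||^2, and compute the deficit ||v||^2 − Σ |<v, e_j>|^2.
Σ |<v, e_j>|^2 = 446/21; ||v||^2 = 22; deficit = 16/21

Write each e_j = u_j / sqrt(<u_j, u_j>) where u_j is the displayed integer vector. Then <v, e_j> = <v, u_j> / sqrt(<u_j, u_j>), so |<v, e_j>|^2 = <v, u_j>^2 / <u_j, u_j>.
Coefficients: <v, e_1> = 9/sqrt(5), <v, e_2> = 23/sqrt(105).
Square and sum: Σ |<v, e_j>|^2 = 446/21.
Compute ||v||^2 = v·v = 22.
Deficit = 22 − 446/21 = 16/21 ≥ 0, confirming Bessel's inequality. (The deficit equals ||v − Σ <v,e_j> e_j||^2, the squared distance from v to span{e_j}.)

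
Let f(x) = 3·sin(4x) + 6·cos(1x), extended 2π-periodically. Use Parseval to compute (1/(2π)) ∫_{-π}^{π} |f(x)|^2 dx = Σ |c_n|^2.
Σ |c_n|^2 = 45/2

Expand |f|^2 and use orthogonality of {sin(nx), cos(mx)} on [-π, π]:
  ∫_{-π}^{π} sin(nx)^2 dx = π, ∫ cos(mx)^2 dx = π, and cross terms integrate to 0.
So ∫_{-π}^{π} f(x)^2 dx = 3^2 · π + 6^2 · π = (9 + 36)π.
Divide by 2π: (9 + 36)/2 = 45/2.
By Parseval, this equals Σ |c_n|^2.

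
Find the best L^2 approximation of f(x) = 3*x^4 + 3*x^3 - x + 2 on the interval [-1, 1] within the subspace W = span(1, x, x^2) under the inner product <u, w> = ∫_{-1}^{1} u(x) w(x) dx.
g(x) = 18*x^2/7 + 4*x/5 + 61/35

The best approximation g ∈ W is the orthogonal projection of f onto W. Writing g = a_0 + a_1 x + a_2 x^2, the coefficients solve the normal equations G · a = b where
  G_{ij} = <φ_i, φ_j> and b_i = <f, φ_i>, with φ_0 = 1, φ_1 = x, φ_2 = x^2.
G =
  [2, 0, 2/3]
  [0, 2/3, 0]
  [2/3, 0, 2/5],
b = (26/5, 8/15, 46/21).
Solving gives a_0 = 61/35, a_1 = 4/5, a_2 = 18/7, so
  g(x) = 18*x^2/7 + 4*x/5 + 61/35.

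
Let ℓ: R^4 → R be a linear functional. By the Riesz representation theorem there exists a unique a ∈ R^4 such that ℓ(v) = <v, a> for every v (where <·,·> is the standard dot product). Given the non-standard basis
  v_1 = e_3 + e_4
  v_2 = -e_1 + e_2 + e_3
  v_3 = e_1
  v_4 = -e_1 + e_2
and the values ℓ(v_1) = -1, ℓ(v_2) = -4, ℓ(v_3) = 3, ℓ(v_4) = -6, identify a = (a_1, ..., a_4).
a = (3, -3, 2, -3)

Write a = (a_1, ..., a_4) in the standard basis. For each basis vector v_i, ℓ(v_i) = <v_i, a> is a linear equation in the a_j's. Collect the n equations into a matrix system V a = ℓ, where row i of V is v_i (expressed in the standard basis). Since V is invertible (lower-triangular with 1s on the diagonal, up to permutation), solve by back-substitution:
  V =
[[0, 0, 1, 1],
 [-1, 1, 1, 0],
 [1, 0, 0, 0],
 [-1, 1, 0, 0]]
  V a = (-1, -4, 3, -6)
Solving gives a = (3, -3, 2, -3).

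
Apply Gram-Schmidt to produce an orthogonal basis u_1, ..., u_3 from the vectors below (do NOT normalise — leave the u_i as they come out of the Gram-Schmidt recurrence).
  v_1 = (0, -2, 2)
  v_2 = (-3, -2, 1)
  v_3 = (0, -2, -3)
Orthogonal basis:
  u_1 = (0, -2, 2)
  u_2 = (-3, -1/2, -1/2)
  u_3 = (15/19, -45/19, -45/19)

Apply the Gram-Schmidt recurrence
  u_1 = v_1
  u_i = v_i − Σ_{j<i} ((v_i · u_j) / (u_j · u_j)) · u_j.

Step by step this gives:
  u_1 = (0, -2, 2)
  u_2 = (-3, -1/2, -1/2)
  u_3 = (15/19, -45/19, -45/19)

Orthogonality check:
  u_2 · u_1 = 0 (should be 0)
  u_3 · u_1 = 0 (should be 0)
  u_3 · u_2 = 0 (should be 0)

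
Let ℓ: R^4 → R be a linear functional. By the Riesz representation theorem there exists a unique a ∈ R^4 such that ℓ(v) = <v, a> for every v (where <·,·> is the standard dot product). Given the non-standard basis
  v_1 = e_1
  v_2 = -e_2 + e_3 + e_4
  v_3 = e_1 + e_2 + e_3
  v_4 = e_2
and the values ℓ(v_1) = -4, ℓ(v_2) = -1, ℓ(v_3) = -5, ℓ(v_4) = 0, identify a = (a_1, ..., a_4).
a = (-4, 0, -1, 0)

Write a = (a_1, ..., a_4) in the standard basis. For each basis vector v_i, ℓ(v_i) = <v_i, a> is a linear equation in the a_j's. Collect the n equations into a matrix system V a = ℓ, where row i of V is v_i (expressed in the standard basis). Since V is invertible (lower-triangular with 1s on the diagonal, up to permutation), solve by back-substitution:
  V =
[[1, 0, 0, 0],
 [0, -1, 1, 1],
 [1, 1, 1, 0],
 [0, 1, 0, 0]]
  V a = (-4, -1, -5, 0)
Solving gives a = (-4, 0, -1, 0).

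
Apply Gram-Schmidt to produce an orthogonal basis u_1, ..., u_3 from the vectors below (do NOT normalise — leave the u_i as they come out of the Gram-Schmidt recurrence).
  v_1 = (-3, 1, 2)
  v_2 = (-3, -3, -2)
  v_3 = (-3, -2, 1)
Orthogonal basis:
  u_1 = (-3, 1, 2)
  u_2 = (-18/7, -22/7, -16/7)
  u_3 = (6/19, -18/19, 18/19)

Apply the Gram-Schmidt recurrence
  u_1 = v_1
  u_i = v_i − Σ_{j<i} ((v_i · u_j) / (u_j · u_j)) · u_j.

Step by step this gives:
  u_1 = (-3, 1, 2)
  u_2 = (-18/7, -22/7, -16/7)
  u_3 = (6/19, -18/19, 18/19)

Orthogonality check:
  u_2 · u_1 = 0 (should be 0)
  u_3 · u_1 = 0 (should be 0)
  u_3 · u_2 = 0 (should be 0)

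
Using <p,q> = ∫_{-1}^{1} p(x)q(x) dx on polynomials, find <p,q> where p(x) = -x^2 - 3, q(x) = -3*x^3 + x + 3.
<p,q> = -20

Expand the product: p(x)·q(x) = 3*x^5 + 8*x^3 - 3*x^2 - 3*x - 9.
∫_{-1}^{1} of each monomial x^k gives [2/(k+1) if k even, 0 if k odd]. Integrating term-by-term (or equivalently evaluating the antiderivative F(x) = x^6/2 + 2*x^4 - x^3 - 3*x^2/2 - 9*x at the endpoints):
  F(1) − F(−1) = -9 − (11) = -20.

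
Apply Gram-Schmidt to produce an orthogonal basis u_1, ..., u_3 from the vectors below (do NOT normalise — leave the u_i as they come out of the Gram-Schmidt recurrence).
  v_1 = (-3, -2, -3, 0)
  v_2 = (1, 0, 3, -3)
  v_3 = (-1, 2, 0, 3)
Orthogonal basis:
  u_1 = (-3, -2, -3, 0)
  u_2 = (-7/11, -12/11, 15/11, -3)
  u_3 = (-459/274, 135/137, 279/274, 63/137)

Apply the Gram-Schmidt recurrence
  u_1 = v_1
  u_i = v_i − Σ_{j<i} ((v_i · u_j) / (u_j · u_j)) · u_j.

Step by step this gives:
  u_1 = (-3, -2, -3, 0)
  u_2 = (-7/11, -12/11, 15/11, -3)
  u_3 = (-459/274, 135/137, 279/274, 63/137)

Orthogonality check:
  u_2 · u_1 = 0 (should be 0)
  u_3 · u_1 = 0 (should be 0)
  u_3 · u_2 = 0 (should be 0)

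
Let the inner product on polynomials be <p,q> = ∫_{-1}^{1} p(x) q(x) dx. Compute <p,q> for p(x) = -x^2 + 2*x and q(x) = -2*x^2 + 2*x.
<p,q> = 52/15

Expand the product: p(x)·q(x) = 2*x^4 - 6*x^3 + 4*x^2.
∫_{-1}^{1} of each monomial x^k gives [2/(k+1) if k even, 0 if k odd]. Integrating term-by-term (or equivalently evaluating the antiderivative F(x) = 2*x^5/5 - 3*x^4/2 + 4*x^3/3 at the endpoints):
  F(1) − F(−1) = 7/30 − (-97/30) = 52/15.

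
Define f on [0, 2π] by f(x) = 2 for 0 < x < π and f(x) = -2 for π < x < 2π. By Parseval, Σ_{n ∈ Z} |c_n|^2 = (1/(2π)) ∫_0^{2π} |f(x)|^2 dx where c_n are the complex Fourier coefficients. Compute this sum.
Σ |c_n|^2 = 4

Parseval equates the L^2 energy of f (normalised by 1/(2π)) with the ℓ^2 sum of its Fourier coefficients: (1/(2π)) ∫_0^{2π} |f|^2 = Σ |c_n|^2.
Compute the left side: (1/(2π)) [∫_0^π 2^2 dx + ∫_π^{2π} (-2)^2 dx] = (1/(2π)) · (4π + 4π) = (4 + 4)/2 = 4.
So Σ_{n ∈ Z} |c_n|^2 = 4.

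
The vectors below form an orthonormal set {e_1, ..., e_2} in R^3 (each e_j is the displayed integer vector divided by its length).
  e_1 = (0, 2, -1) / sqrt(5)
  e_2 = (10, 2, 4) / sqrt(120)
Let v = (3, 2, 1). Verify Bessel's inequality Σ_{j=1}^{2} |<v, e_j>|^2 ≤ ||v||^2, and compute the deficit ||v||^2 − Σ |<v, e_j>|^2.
Σ |<v, e_j>|^2 = 83/6; ||v||^2 = 14; deficit = 1/6

Write each e_j = u_j / sqrt(<u_j, u_j>) where u_j is the displayed integer vector. Then <v, e_j> = <v, u_j> / sqrt(<u_j, u_j>), so |<v, e_j>|^2 = <v, u_j>^2 / <u_j, u_j>.
Coefficients: <v, e_1> = 3/sqrt(5), <v, e_2> = 38/sqrt(120).
Square and sum: Σ |<v, e_j>|^2 = 83/6.
Compute ||v||^2 = v·v = 14.
Deficit = 14 − 83/6 = 1/6 ≥ 0, confirming Bessel's inequality. (The deficit equals ||v − Σ <v,e_j> e_j||^2, the squared distance from v to span{e_j}.)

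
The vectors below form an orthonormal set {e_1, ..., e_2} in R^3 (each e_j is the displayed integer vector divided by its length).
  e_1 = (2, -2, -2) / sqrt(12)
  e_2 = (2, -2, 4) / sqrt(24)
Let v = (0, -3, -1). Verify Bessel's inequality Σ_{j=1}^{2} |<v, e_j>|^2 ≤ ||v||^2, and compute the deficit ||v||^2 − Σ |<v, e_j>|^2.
Σ |<v, e_j>|^2 = 11/2; ||v||^2 = 10; deficit = 9/2

Write each e_j = u_j / sqrt(<u_j, u_j>) where u_j is the displayed integer vector. Then <v, e_j> = <v, u_j> / sqrt(<u_j, u_j>), so |<v, e_j>|^2 = <v, u_j>^2 / <u_j, u_j>.
Coefficients: <v, e_1> = 8/sqrt(12), <v, e_2> = 2/sqrt(24).
Square and sum: Σ |<v, e_j>|^2 = 11/2.
Compute ||v||^2 = v·v = 10.
Deficit = 10 − 11/2 = 9/2 ≥ 0, confirming Bessel's inequality. (The deficit equals ||v − Σ <v,e_j> e_j||^2, the squared distance from v to span{e_j}.)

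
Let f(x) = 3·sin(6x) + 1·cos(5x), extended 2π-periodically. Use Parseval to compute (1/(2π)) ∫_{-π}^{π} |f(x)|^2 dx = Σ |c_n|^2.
Σ |c_n|^2 = 5

Expand |f|^2 and use orthogonality of {sin(nx), cos(mx)} on [-π, π]:
  ∫_{-π}^{π} sin(nx)^2 dx = π, ∫ cos(mx)^2 dx = π, and cross terms integrate to 0.
So ∫_{-π}^{π} f(x)^2 dx = 3^2 · π + 1^2 · π = (9 + 1)π.
Divide by 2π: (9 + 1)/2 = 5.
By Parseval, this equals Σ |c_n|^2.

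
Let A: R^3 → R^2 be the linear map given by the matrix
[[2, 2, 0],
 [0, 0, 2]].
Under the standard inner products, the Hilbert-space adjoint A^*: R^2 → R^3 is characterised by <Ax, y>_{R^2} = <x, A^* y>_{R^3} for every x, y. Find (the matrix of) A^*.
A^* = A^T =
[[2, 0],
 [2, 0],
 [0, 2]]

For real matrices with standard dot products, the defining identity <Ax, y> = <x, A^* y> gives (Ax)^T y = x^T (A^*) y, i.e. x^T A^T y = x^T (A^*) y. Since this holds for all x, y, we must have A^* = A^T. Therefore
A^* =
[[2, 0],
 [2, 0],
 [0, 2]].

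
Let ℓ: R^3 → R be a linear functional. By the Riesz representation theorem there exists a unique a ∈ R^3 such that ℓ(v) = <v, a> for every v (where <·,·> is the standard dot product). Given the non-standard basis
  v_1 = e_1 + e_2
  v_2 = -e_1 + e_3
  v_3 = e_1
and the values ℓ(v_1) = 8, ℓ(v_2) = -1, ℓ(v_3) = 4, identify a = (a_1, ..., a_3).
a = (4, 4, 3)

Write a = (a_1, ..., a_3) in the standard basis. For each basis vector v_i, ℓ(v_i) = <v_i, a> is a linear equation in the a_j's. Collect the n equations into a matrix system V a = ℓ, where row i of V is v_i (expressed in the standard basis). Since V is invertible (lower-triangular with 1s on the diagonal, up to permutation), solve by back-substitution:
  V =
[[1, 1, 0],
 [-1, 0, 1],
 [1, 0, 0]]
  V a = (8, -1, 4)
Solving gives a = (4, 4, 3).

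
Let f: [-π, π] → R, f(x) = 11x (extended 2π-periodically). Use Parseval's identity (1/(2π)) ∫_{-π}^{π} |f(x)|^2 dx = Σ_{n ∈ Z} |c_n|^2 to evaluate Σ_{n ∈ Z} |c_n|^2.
Σ |c_n|^2 = 121π^2/3

Expand and integrate term by term over [-π, π]:
  ∫ (11x)^2 dx = 121·(2π^3/3); ∫ 2·11·(0)·x dx = 0 (odd integrand); ∫ 0^2 dx = 0·2π.
So (1/(2π)) ∫_{-π}^{π} (11x)^2 dx = 121π^2/3 + 0 = 121π^2/3.
Parseval ⇒ Σ |c_n|^2 = 121π^2/3.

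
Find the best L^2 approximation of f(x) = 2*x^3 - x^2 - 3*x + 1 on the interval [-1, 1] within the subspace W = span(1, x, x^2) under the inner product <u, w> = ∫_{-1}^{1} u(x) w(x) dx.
g(x) = -x^2 - 9*x/5 + 1

The best approximation g ∈ W is the orthogonal projection of f onto W. Writing g = a_0 + a_1 x + a_2 x^2, the coefficients solve the normal equations G · a = b where
  G_{ij} = <φ_i, φ_j> and b_i = <f, φ_i>, with φ_0 = 1, φ_1 = x, φ_2 = x^2.
G =
  [2, 0, 2/3]
  [0, 2/3, 0]
  [2/3, 0, 2/5],
b = (4/3, -6/5, 4/15).
Solving gives a_0 = 1, a_1 = -9/5, a_2 = -1, so
  g(x) = -x^2 - 9*x/5 + 1.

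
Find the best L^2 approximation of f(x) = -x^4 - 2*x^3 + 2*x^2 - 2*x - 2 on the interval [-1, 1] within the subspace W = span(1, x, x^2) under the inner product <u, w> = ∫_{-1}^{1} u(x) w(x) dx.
g(x) = 8*x^2/7 - 16*x/5 - 67/35

The best approximation g ∈ W is the orthogonal projection of f onto W. Writing g = a_0 + a_1 x + a_2 x^2, the coefficients solve the normal equations G · a = b where
  G_{ij} = <φ_i, φ_j> and b_i = <f, φ_i>, with φ_0 = 1, φ_1 = x, φ_2 = x^2.
G =
  [2, 0, 2/3]
  [0, 2/3, 0]
  [2/3, 0, 2/5],
b = (-46/15, -32/15, -86/105).
Solving gives a_0 = -67/35, a_1 = -16/5, a_2 = 8/7, so
  g(x) = 8*x^2/7 - 16*x/5 - 67/35.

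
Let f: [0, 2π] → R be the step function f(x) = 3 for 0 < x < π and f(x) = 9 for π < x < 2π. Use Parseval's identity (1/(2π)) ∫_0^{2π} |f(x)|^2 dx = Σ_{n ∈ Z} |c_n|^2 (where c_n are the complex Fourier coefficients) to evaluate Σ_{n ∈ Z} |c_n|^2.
Σ |c_n|^2 = 45

Parseval equates the L^2 energy of f (normalised by 1/(2π)) with the ℓ^2 sum of its Fourier coefficients: (1/(2π)) ∫_0^{2π} |f|^2 = Σ |c_n|^2.
Compute the left side: (1/(2π)) [∫_0^π 3^2 dx + ∫_π^{2π} 9^2 dx] = (1/(2π)) · (9π + 81π) = (9 + 81)/2 = 45.
So Σ_{n ∈ Z} |c_n|^2 = 45.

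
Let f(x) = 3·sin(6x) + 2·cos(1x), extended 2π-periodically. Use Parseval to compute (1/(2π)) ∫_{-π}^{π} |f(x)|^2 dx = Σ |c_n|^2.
Σ |c_n|^2 = 13/2

Expand |f|^2 and use orthogonality of {sin(nx), cos(mx)} on [-π, π]:
  ∫_{-π}^{π} sin(nx)^2 dx = π, ∫ cos(mx)^2 dx = π, and cross terms integrate to 0.
So ∫_{-π}^{π} f(x)^2 dx = 3^2 · π + 2^2 · π = (9 + 4)π.
Divide by 2π: (9 + 4)/2 = 13/2.
By Parseval, this equals Σ |c_n|^2.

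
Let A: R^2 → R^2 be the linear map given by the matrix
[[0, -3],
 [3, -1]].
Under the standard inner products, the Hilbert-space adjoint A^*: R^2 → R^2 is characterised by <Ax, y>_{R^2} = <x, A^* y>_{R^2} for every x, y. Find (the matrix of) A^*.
A^* = A^T =
[[0, 3],
 [-3, -1]]

For real matrices with standard dot products, the defining identity <Ax, y> = <x, A^* y> gives (Ax)^T y = x^T (A^*) y, i.e. x^T A^T y = x^T (A^*) y. Since this holds for all x, y, we must have A^* = A^T. Therefore
A^* =
[[0, 3],
 [-3, -1]].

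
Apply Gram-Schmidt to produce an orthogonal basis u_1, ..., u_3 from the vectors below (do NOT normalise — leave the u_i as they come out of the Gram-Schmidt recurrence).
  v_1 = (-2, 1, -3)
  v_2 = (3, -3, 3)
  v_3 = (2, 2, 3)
Orthogonal basis:
  u_1 = (-2, 1, -3)
  u_2 = (3/7, -12/7, -6/7)
  u_3 = (1, 1/2, -1/2)

Apply the Gram-Schmidt recurrence
  u_1 = v_1
  u_i = v_i − Σ_{j<i} ((v_i · u_j) / (u_j · u_j)) · u_j.

Step by step this gives:
  u_1 = (-2, 1, -3)
  u_2 = (3/7, -12/7, -6/7)
  u_3 = (1, 1/2, -1/2)

Orthogonality check:
  u_2 · u_1 = 0 (should be 0)
  u_3 · u_1 = 0 (should be 0)
  u_3 · u_2 = 0 (should be 0)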